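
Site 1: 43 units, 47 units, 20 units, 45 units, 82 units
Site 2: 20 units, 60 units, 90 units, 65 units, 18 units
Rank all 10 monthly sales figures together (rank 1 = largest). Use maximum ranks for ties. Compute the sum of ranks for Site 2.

Sorted (descending): 90, 82, 65, 60, 47, 45, 43, 20, 20, 18
The 2 values of 20 occupy positions 8–9 → each gets rank 9.
Site 2 values → pooled ranks: 20→9, 60→4, 90→1, 65→3, 18→10
Rank sum = 9 + 4 + 1 + 3 + 10 = 27

27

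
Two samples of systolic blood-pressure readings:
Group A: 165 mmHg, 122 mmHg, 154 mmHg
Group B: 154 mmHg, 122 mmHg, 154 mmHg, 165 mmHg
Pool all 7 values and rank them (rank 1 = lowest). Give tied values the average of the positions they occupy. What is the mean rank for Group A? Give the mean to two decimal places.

4.00

Sorted (ascending): 122, 122, 154, 154, 154, 165, 165
The 2 values of 122 occupy positions 1–2 → average rank (1+2)/2 = 1.5.
The 3 values of 154 occupy positions 3–5 → average rank 4.
The 2 values of 165 occupy positions 6–7 → average rank (6+7)/2 = 6.5.
Group A values → pooled ranks: 165→6.5, 122→1.5, 154→4
Mean rank = (6.5 + 1.5 + 4) / 3 = 4.00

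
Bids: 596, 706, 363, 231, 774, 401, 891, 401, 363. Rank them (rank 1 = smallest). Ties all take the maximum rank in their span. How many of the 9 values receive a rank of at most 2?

1

Sorted (ascending): 231, 363, 363, 401, 401, 596, 706, 774, 891
The 2 values of 363 occupy positions 2–3 → each gets rank 3.
The 2 values of 401 occupy positions 4–5 → each gets rank 5.
Ranks ≤ 2: {1} → 1 value.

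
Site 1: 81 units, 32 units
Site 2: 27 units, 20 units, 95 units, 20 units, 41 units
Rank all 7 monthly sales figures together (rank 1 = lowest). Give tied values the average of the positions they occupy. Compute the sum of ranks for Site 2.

Sorted (ascending): 20, 20, 27, 32, 41, 81, 95
The 2 values of 20 occupy positions 1–2 → average rank (1+2)/2 = 1.5.
Site 2 values → pooled ranks: 27→3, 20→1.5, 95→7, 20→1.5, 41→5
Rank sum = 3 + 1.5 + 7 + 1.5 + 5 = 18

18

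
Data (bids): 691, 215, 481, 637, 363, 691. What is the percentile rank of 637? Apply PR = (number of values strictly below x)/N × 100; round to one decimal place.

50.0

N = 6.
Strictly below 637: 3. Equal to 637: 1.
PR = 3/6 × 100 = 50.0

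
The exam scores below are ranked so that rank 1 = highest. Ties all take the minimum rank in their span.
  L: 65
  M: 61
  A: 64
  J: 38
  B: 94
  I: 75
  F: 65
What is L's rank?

3

Sorted (descending): 94, 75, 65, 65, 64, 61, 38
The 2 values of 65 occupy positions 3–4 → each gets rank 3.
L has value 65 → rank 3.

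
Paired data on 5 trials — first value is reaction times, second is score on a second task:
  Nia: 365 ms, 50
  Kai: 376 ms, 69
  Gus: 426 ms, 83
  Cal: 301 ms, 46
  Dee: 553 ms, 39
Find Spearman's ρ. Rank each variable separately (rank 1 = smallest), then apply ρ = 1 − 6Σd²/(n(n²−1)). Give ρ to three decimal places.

Ranks of variable 1: 2, 3, 4, 1, 5
Ranks of variable 2: 3, 4, 5, 2, 1
d = r₁ − r₂: -1, -1, -1, -1, 4
d²: 1, 1, 1, 1, 16; Σd² = 20
ρ = 1 − 6·20/(5·24) = 1 − 120/120 = 0.000

0.000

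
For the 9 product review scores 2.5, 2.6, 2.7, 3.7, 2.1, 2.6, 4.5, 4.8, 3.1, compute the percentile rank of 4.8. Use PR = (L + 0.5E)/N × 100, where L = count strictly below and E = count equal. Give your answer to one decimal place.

N = 9.
Strictly below 4.8: 8. Equal to 4.8: 1.
PR = (8 + 0.5·1)/9 × 100 = 94.4

94.4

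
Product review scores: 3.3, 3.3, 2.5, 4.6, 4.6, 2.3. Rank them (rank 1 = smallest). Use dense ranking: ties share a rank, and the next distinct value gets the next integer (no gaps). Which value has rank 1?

Sorted (ascending): 2.3, 2.5, 3.3, 3.3, 4.6, 4.6
The 2 values of 3.3 share dense rank 3.
The 2 values of 4.6 share dense rank 4.
Remaining distinct values take the next consecutive integers.
Rank 1 → value 2.3.

2.3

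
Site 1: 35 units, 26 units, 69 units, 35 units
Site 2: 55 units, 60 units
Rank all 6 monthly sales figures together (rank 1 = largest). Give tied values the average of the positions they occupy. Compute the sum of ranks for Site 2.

Sorted (descending): 69, 60, 55, 35, 35, 26
The 2 values of 35 occupy positions 4–5 → average rank (4+5)/2 = 4.5.
Site 2 values → pooled ranks: 55→3, 60→2
Rank sum = 3 + 2 = 5

5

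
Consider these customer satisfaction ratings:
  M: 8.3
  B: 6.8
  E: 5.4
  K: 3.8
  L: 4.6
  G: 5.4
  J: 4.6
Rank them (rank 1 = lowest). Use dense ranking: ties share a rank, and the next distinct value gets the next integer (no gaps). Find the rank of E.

3

Sorted (ascending): 3.8, 4.6, 4.6, 5.4, 5.4, 6.8, 8.3
The 2 values of 4.6 share dense rank 2.
The 2 values of 5.4 share dense rank 3.
Remaining distinct values take the next consecutive integers.
E has value 5.4 → rank 3.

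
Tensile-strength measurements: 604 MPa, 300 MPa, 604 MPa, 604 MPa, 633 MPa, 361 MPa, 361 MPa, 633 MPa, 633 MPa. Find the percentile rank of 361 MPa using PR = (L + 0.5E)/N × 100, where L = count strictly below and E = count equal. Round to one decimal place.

N = 9.
Strictly below 361: 1. Equal to 361: 2.
PR = (1 + 0.5·2)/9 × 100 = 22.2

22.2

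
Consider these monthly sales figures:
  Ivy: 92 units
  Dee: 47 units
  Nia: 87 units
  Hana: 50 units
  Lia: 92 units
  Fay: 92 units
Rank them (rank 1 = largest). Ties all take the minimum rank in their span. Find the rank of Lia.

1

Sorted (descending): 92, 92, 92, 87, 50, 47
The 3 values of 92 occupy positions 1–3 → each gets rank 1.
Lia has value 92 units → rank 1.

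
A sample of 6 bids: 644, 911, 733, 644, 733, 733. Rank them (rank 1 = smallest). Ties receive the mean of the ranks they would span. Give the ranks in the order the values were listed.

Sorted (ascending): 644, 644, 733, 733, 733, 911
The 2 values of 644 occupy positions 1–2 → average rank (1+2)/2 = 1.5.
The 3 values of 733 occupy positions 3–5 → average rank 4.

1.5, 6, 4, 1.5, 4, 4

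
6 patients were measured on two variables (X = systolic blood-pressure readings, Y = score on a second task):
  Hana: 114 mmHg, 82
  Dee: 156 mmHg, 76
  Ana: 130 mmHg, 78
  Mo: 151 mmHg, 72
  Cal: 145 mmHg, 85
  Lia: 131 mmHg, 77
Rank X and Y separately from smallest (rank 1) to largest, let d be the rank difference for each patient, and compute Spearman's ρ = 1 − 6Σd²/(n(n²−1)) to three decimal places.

-0.600

Ranks of variable 1: 1, 6, 2, 5, 4, 3
Ranks of variable 2: 5, 2, 4, 1, 6, 3
d = r₁ − r₂: -4, 4, -2, 4, -2, 0
d²: 16, 16, 4, 16, 4, 0; Σd² = 56
ρ = 1 − 6·56/(6·35) = 1 − 336/210 = -0.600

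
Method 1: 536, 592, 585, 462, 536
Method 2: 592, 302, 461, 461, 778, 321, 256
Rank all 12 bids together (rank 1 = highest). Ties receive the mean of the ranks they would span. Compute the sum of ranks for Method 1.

Sorted (descending): 778, 592, 592, 585, 536, 536, 462, 461, 461, 321, 302, 256
The 2 values of 592 occupy positions 2–3 → average rank (2+3)/2 = 2.5.
The 2 values of 536 occupy positions 5–6 → average rank (5+6)/2 = 5.5.
The 2 values of 461 occupy positions 8–9 → average rank (8+9)/2 = 8.5.
Method 1 values → pooled ranks: 536→5.5, 592→2.5, 585→4, 462→7, 536→5.5
Rank sum = 5.5 + 2.5 + 4 + 7 + 5.5 = 24.5

24.5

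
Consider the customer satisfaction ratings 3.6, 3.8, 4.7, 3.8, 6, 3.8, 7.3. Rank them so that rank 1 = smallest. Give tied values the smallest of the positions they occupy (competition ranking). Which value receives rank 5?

Sorted (ascending): 3.6, 3.8, 3.8, 3.8, 4.7, 6, 7.3
The 3 values of 3.8 occupy positions 2–4 → each gets rank 2.
Rank 5 → value 4.7.

4.7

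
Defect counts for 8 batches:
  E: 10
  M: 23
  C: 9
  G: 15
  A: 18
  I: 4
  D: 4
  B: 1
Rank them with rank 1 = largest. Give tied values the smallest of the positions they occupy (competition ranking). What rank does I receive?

6

Sorted (descending): 23, 18, 15, 10, 9, 4, 4, 1
The 2 values of 4 occupy positions 6–7 → each gets rank 6.
I has value 4 → rank 6.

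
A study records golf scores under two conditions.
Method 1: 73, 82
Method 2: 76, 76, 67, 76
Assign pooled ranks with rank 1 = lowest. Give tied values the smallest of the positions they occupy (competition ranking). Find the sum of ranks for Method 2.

Sorted (ascending): 67, 73, 76, 76, 76, 82
The 3 values of 76 occupy positions 3–5 → each gets rank 3.
Method 2 values → pooled ranks: 76→3, 76→3, 67→1, 76→3
Rank sum = 3 + 3 + 1 + 3 = 10

10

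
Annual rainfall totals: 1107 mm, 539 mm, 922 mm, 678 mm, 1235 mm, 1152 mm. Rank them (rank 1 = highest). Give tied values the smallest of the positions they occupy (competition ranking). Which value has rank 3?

1107

Sorted (descending): 1235, 1152, 1107, 922, 678, 539
No ties — each value takes its position as its rank.
Rank 3 → value 1107.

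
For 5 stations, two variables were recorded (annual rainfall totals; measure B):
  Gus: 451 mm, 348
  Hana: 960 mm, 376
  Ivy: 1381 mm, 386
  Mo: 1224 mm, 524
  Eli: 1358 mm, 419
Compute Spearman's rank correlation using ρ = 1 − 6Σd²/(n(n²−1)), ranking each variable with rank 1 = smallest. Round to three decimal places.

0.600

Ranks of variable 1: 1, 2, 5, 3, 4
Ranks of variable 2: 1, 2, 3, 5, 4
d = r₁ − r₂: 0, 0, 2, -2, 0
d²: 0, 0, 4, 4, 0; Σd² = 8
ρ = 1 − 6·8/(5·24) = 1 − 48/120 = 0.600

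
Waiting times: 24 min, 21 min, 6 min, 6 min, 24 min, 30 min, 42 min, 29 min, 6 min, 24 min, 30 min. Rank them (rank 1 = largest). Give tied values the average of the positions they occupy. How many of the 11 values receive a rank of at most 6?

Sorted (descending): 42, 30, 30, 29, 24, 24, 24, 21, 6, 6, 6
The 2 values of 30 occupy positions 2–3 → average rank (2+3)/2 = 2.5.
The 3 values of 24 occupy positions 5–7 → average rank 6.
The 3 values of 6 occupy positions 9–11 → average rank 10.
Ranks ≤ 6: {1, 2.5, 2.5, 4, 6, 6, 6} → 7 values.

7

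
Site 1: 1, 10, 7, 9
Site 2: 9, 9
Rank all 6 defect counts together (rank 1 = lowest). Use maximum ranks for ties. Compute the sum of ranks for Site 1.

14

Sorted (ascending): 1, 7, 9, 9, 9, 10
The 3 values of 9 occupy positions 3–5 → each gets rank 5.
Site 1 values → pooled ranks: 1→1, 10→6, 7→2, 9→5
Rank sum = 1 + 6 + 2 + 5 = 14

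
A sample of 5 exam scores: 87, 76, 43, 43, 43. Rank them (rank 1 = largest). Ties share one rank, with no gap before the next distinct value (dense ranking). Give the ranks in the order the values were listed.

Sorted (descending): 87, 76, 43, 43, 43
The 3 values of 43 share dense rank 3.
Remaining distinct values take the next consecutive integers.

1, 2, 3, 3, 3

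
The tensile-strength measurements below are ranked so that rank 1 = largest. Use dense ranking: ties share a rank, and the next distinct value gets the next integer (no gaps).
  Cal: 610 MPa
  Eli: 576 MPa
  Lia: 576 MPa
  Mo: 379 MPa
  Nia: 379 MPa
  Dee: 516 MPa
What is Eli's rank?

2

Sorted (descending): 610, 576, 576, 516, 379, 379
The 2 values of 576 share dense rank 2.
The 2 values of 379 share dense rank 4.
Remaining distinct values take the next consecutive integers.
Eli has value 576 MPa → rank 2.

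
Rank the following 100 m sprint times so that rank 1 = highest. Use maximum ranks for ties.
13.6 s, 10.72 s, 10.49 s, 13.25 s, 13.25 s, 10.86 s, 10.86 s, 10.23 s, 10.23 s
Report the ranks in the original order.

1, 6, 7, 3, 3, 5, 5, 9, 9

Sorted (descending): 13.6, 13.25, 13.25, 10.86, 10.86, 10.72, 10.49, 10.23, 10.23
The 2 values of 13.25 occupy positions 2–3 → each gets rank 3.
The 2 values of 10.86 occupy positions 4–5 → each gets rank 5.
The 2 values of 10.23 occupy positions 8–9 → each gets rank 9.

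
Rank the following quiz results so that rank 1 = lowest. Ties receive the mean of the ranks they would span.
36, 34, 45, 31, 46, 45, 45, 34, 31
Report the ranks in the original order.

5, 3.5, 7, 1.5, 9, 7, 7, 3.5, 1.5

Sorted (ascending): 31, 31, 34, 34, 36, 45, 45, 45, 46
The 2 values of 31 occupy positions 1–2 → average rank (1+2)/2 = 1.5.
The 2 values of 34 occupy positions 3–4 → average rank (3+4)/2 = 3.5.
The 3 values of 45 occupy positions 6–8 → average rank 7.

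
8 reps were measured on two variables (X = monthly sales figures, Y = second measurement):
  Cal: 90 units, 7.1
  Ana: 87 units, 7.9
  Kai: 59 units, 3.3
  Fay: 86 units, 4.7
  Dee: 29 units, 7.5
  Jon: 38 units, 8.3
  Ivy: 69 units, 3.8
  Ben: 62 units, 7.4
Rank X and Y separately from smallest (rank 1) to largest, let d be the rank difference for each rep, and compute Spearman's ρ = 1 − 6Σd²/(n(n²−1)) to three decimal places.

-0.190

Ranks of variable 1: 8, 7, 3, 6, 1, 2, 5, 4
Ranks of variable 2: 4, 7, 1, 3, 6, 8, 2, 5
d = r₁ − r₂: 4, 0, 2, 3, -5, -6, 3, -1
d²: 16, 0, 4, 9, 25, 36, 9, 1; Σd² = 100
ρ = 1 − 6·100/(8·63) = 1 − 600/504 = -0.190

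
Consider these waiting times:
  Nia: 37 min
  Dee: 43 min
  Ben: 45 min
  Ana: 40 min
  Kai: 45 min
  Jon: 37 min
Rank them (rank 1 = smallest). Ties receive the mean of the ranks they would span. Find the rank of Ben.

5.5

Sorted (ascending): 37, 37, 40, 43, 45, 45
The 2 values of 37 occupy positions 1–2 → average rank (1+2)/2 = 1.5.
The 2 values of 45 occupy positions 5–6 → average rank (5+6)/2 = 5.5.
Ben has value 45 min → rank 5.5.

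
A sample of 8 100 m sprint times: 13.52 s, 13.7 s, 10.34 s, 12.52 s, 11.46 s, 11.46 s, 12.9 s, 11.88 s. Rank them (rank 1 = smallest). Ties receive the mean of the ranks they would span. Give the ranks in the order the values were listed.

Sorted (ascending): 10.34, 11.46, 11.46, 11.88, 12.52, 12.9, 13.52, 13.7
The 2 values of 11.46 occupy positions 2–3 → average rank (2+3)/2 = 2.5.

7, 8, 1, 5, 2.5, 2.5, 6, 4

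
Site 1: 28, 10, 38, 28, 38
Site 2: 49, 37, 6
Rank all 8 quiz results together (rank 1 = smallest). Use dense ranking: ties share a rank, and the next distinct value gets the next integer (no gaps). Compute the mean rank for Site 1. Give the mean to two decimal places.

3.60

Sorted (ascending): 6, 10, 28, 28, 37, 38, 38, 49
The 2 values of 28 share dense rank 3.
The 2 values of 38 share dense rank 5.
Remaining distinct values take the next consecutive integers.
Site 1 values → pooled ranks: 28→3, 10→2, 38→5, 28→3, 38→5
Mean rank = (3 + 2 + 5 + 3 + 5) / 5 = 3.60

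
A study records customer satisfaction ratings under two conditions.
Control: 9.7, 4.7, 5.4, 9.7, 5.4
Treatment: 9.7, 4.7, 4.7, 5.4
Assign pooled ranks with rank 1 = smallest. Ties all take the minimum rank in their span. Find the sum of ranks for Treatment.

Sorted (ascending): 4.7, 4.7, 4.7, 5.4, 5.4, 5.4, 9.7, 9.7, 9.7
The 3 values of 4.7 occupy positions 1–3 → each gets rank 1.
The 3 values of 5.4 occupy positions 4–6 → each gets rank 4.
The 3 values of 9.7 occupy positions 7–9 → each gets rank 7.
Treatment values → pooled ranks: 9.7→7, 4.7→1, 4.7→1, 5.4→4
Rank sum = 7 + 1 + 1 + 4 = 13

13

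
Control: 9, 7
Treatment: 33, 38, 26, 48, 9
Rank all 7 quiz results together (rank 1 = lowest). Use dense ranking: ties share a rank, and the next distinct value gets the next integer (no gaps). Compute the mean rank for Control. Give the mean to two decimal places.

1.50

Sorted (ascending): 7, 9, 9, 26, 33, 38, 48
The 2 values of 9 share dense rank 2.
Remaining distinct values take the next consecutive integers.
Control values → pooled ranks: 9→2, 7→1
Mean rank = (2 + 1) / 2 = 1.50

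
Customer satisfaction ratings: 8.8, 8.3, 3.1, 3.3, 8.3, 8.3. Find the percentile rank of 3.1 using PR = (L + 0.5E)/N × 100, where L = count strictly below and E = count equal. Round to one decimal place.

N = 6.
Strictly below 3.1: 0. Equal to 3.1: 1.
PR = (0 + 0.5·1)/6 × 100 = 8.3

8.3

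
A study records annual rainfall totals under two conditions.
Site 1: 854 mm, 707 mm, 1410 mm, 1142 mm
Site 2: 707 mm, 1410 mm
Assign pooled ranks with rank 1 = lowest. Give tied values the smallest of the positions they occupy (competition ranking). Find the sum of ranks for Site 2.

Sorted (ascending): 707, 707, 854, 1142, 1410, 1410
The 2 values of 707 occupy positions 1–2 → each gets rank 1.
The 2 values of 1410 occupy positions 5–6 → each gets rank 5.
Site 2 values → pooled ranks: 707→1, 1410→5
Rank sum = 1 + 5 = 6

6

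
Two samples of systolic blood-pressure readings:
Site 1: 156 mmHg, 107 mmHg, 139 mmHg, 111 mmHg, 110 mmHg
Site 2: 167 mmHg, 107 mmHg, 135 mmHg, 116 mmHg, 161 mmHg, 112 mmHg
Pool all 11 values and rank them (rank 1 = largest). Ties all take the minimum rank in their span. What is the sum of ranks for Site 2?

Sorted (descending): 167, 161, 156, 139, 135, 116, 112, 111, 110, 107, 107
The 2 values of 107 occupy positions 10–11 → each gets rank 10.
Site 2 values → pooled ranks: 167→1, 107→10, 135→5, 116→6, 161→2, 112→7
Rank sum = 1 + 10 + 5 + 6 + 2 + 7 = 31

31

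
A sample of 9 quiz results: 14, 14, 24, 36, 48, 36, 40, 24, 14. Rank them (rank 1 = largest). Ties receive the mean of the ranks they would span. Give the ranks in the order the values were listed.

Sorted (descending): 48, 40, 36, 36, 24, 24, 14, 14, 14
The 2 values of 36 occupy positions 3–4 → average rank (3+4)/2 = 3.5.
The 2 values of 24 occupy positions 5–6 → average rank (5+6)/2 = 5.5.
The 3 values of 14 occupy positions 7–9 → average rank 8.

8, 8, 5.5, 3.5, 1, 3.5, 2, 5.5, 8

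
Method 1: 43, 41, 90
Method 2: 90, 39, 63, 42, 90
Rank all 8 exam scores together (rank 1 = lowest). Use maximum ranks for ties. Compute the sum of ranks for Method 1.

14

Sorted (ascending): 39, 41, 42, 43, 63, 90, 90, 90
The 3 values of 90 occupy positions 6–8 → each gets rank 8.
Method 1 values → pooled ranks: 43→4, 41→2, 90→8
Rank sum = 4 + 2 + 8 = 14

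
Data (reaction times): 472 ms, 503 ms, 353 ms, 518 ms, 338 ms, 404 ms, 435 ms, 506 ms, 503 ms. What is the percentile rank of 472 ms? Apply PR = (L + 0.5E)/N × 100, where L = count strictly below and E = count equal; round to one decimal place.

N = 9.
Strictly below 472: 4. Equal to 472: 1.
PR = (4 + 0.5·1)/9 × 100 = 50.0

50.0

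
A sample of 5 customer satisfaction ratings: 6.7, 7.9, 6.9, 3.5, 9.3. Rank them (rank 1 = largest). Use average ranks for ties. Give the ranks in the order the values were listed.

Sorted (descending): 9.3, 7.9, 6.9, 6.7, 3.5
No ties — each value takes its position as its rank.

4, 2, 3, 5, 1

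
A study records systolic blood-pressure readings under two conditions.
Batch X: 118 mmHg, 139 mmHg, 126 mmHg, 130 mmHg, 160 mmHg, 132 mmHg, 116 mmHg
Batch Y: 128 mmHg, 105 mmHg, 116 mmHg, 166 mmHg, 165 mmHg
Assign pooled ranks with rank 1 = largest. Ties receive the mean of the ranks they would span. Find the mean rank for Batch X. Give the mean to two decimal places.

6.50

Sorted (descending): 166, 165, 160, 139, 132, 130, 128, 126, 118, 116, 116, 105
The 2 values of 116 occupy positions 10–11 → average rank (10+11)/2 = 10.5.
Batch X values → pooled ranks: 118→9, 139→4, 126→8, 130→6, 160→3, 132→5, 116→10.5
Mean rank = (9 + 4 + 8 + 6 + 3 + 5 + 10.5) / 7 = 6.50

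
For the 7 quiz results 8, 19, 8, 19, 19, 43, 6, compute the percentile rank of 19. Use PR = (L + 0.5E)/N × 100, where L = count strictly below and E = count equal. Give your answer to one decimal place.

64.3

N = 7.
Strictly below 19: 3. Equal to 19: 3.
PR = (3 + 0.5·3)/7 × 100 = 64.3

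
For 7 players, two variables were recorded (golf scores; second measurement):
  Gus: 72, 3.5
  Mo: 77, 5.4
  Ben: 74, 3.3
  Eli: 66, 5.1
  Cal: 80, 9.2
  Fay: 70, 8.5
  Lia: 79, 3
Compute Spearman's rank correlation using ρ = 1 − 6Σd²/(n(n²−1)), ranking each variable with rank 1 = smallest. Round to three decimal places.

Ranks of variable 1: 3, 5, 4, 1, 7, 2, 6
Ranks of variable 2: 3, 5, 2, 4, 7, 6, 1
d = r₁ − r₂: 0, 0, 2, -3, 0, -4, 5
d²: 0, 0, 4, 9, 0, 16, 25; Σd² = 54
ρ = 1 − 6·54/(7·48) = 1 − 324/336 = 0.036

0.036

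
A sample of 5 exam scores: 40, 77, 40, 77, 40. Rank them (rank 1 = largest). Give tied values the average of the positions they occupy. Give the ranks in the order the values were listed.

4, 1.5, 4, 1.5, 4

Sorted (descending): 77, 77, 40, 40, 40
The 2 values of 77 occupy positions 1–2 → average rank (1+2)/2 = 1.5.
The 3 values of 40 occupy positions 3–5 → average rank 4.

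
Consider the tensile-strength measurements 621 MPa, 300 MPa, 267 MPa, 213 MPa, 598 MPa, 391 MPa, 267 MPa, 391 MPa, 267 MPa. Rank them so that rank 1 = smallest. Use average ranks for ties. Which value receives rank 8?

598

Sorted (ascending): 213, 267, 267, 267, 300, 391, 391, 598, 621
The 3 values of 267 occupy positions 2–4 → average rank 3.
The 2 values of 391 occupy positions 6–7 → average rank (6+7)/2 = 6.5.
Rank 8 → value 598.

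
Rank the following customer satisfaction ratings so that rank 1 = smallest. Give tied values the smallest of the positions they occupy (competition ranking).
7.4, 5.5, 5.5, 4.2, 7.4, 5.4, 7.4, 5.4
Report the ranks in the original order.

Sorted (ascending): 4.2, 5.4, 5.4, 5.5, 5.5, 7.4, 7.4, 7.4
The 2 values of 5.4 occupy positions 2–3 → each gets rank 2.
The 2 values of 5.5 occupy positions 4–5 → each gets rank 4.
The 3 values of 7.4 occupy positions 6–8 → each gets rank 6.

6, 4, 4, 1, 6, 2, 6, 2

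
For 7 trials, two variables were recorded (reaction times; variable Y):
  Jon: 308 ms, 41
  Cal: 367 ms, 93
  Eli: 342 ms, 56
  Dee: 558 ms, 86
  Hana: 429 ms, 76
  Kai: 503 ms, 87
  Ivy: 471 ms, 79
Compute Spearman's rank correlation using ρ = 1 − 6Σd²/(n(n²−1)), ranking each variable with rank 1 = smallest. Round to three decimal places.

0.607

Ranks of variable 1: 1, 3, 2, 7, 4, 6, 5
Ranks of variable 2: 1, 7, 2, 5, 3, 6, 4
d = r₁ − r₂: 0, -4, 0, 2, 1, 0, 1
d²: 0, 16, 0, 4, 1, 0, 1; Σd² = 22
ρ = 1 − 6·22/(7·48) = 1 − 132/336 = 0.607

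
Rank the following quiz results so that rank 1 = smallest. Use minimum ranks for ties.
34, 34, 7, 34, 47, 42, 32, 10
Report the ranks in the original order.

4, 4, 1, 4, 8, 7, 3, 2

Sorted (ascending): 7, 10, 32, 34, 34, 34, 42, 47
The 3 values of 34 occupy positions 4–6 → each gets rank 4.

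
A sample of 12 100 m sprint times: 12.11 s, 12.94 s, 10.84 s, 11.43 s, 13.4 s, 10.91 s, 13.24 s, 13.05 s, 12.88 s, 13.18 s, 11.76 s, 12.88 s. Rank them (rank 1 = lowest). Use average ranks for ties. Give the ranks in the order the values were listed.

5, 8, 1, 3, 12, 2, 11, 9, 6.5, 10, 4, 6.5

Sorted (ascending): 10.84, 10.91, 11.43, 11.76, 12.11, 12.88, 12.88, 12.94, 13.05, 13.18, 13.24, 13.4
The 2 values of 12.88 occupy positions 6–7 → average rank (6+7)/2 = 6.5.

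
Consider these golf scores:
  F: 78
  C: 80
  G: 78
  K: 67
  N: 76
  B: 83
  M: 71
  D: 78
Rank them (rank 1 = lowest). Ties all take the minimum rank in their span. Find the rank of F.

4

Sorted (ascending): 67, 71, 76, 78, 78, 78, 80, 83
The 3 values of 78 occupy positions 4–6 → each gets rank 4.
F has value 78 → rank 4.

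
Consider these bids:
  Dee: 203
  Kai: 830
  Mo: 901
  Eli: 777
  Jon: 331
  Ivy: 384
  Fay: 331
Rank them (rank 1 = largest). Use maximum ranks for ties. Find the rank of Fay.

Sorted (descending): 901, 830, 777, 384, 331, 331, 203
The 2 values of 331 occupy positions 5–6 → each gets rank 6.
Fay has value 331 → rank 6.

6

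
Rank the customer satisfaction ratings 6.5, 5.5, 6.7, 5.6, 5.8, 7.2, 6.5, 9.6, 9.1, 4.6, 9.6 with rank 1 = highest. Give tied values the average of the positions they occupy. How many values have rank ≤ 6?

Sorted (descending): 9.6, 9.6, 9.1, 7.2, 6.7, 6.5, 6.5, 5.8, 5.6, 5.5, 4.6
The 2 values of 9.6 occupy positions 1–2 → average rank (1+2)/2 = 1.5.
The 2 values of 6.5 occupy positions 6–7 → average rank (6+7)/2 = 6.5.
Ranks ≤ 6: {1.5, 1.5, 3, 4, 5} → 5 values.

5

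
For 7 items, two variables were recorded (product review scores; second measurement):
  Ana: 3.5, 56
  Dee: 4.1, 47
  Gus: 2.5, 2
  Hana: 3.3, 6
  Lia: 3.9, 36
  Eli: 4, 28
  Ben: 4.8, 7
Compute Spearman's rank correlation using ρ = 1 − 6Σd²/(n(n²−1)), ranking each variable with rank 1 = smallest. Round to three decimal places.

Ranks of variable 1: 3, 6, 1, 2, 4, 5, 7
Ranks of variable 2: 7, 6, 1, 2, 5, 4, 3
d = r₁ − r₂: -4, 0, 0, 0, -1, 1, 4
d²: 16, 0, 0, 0, 1, 1, 16; Σd² = 34
ρ = 1 − 6·34/(7·48) = 1 − 204/336 = 0.393

0.393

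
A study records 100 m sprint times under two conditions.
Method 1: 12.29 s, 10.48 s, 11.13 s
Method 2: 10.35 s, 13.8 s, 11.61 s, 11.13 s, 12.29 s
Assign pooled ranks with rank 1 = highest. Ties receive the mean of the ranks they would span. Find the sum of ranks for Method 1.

Sorted (descending): 13.8, 12.29, 12.29, 11.61, 11.13, 11.13, 10.48, 10.35
The 2 values of 12.29 occupy positions 2–3 → average rank (2+3)/2 = 2.5.
The 2 values of 11.13 occupy positions 5–6 → average rank (5+6)/2 = 5.5.
Method 1 values → pooled ranks: 12.29→2.5, 10.48→7, 11.13→5.5
Rank sum = 2.5 + 7 + 5.5 = 15

15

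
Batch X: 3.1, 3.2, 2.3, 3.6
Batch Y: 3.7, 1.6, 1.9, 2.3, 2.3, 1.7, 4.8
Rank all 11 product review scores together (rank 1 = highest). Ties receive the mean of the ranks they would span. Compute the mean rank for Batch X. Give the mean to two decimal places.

4.75

Sorted (descending): 4.8, 3.7, 3.6, 3.2, 3.1, 2.3, 2.3, 2.3, 1.9, 1.7, 1.6
The 3 values of 2.3 occupy positions 6–8 → average rank 7.
Batch X values → pooled ranks: 3.1→5, 3.2→4, 2.3→7, 3.6→3
Mean rank = (5 + 4 + 7 + 3) / 4 = 4.75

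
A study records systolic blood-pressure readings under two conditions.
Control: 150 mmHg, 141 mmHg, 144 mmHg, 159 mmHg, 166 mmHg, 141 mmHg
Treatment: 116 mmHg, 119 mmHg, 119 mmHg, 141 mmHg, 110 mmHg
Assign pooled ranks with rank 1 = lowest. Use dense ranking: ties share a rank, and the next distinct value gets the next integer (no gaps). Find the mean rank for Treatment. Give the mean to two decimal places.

Sorted (ascending): 110, 116, 119, 119, 141, 141, 141, 144, 150, 159, 166
The 2 values of 119 share dense rank 3.
The 3 values of 141 share dense rank 4.
Remaining distinct values take the next consecutive integers.
Treatment values → pooled ranks: 116→2, 119→3, 119→3, 141→4, 110→1
Mean rank = (2 + 3 + 3 + 4 + 1) / 5 = 2.60

2.60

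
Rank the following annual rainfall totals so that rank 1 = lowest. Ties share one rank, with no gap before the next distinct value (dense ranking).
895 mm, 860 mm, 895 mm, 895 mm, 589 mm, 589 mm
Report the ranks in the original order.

3, 2, 3, 3, 1, 1

Sorted (ascending): 589, 589, 860, 895, 895, 895
The 2 values of 589 share dense rank 1.
The 3 values of 895 share dense rank 3.
Remaining distinct values take the next consecutive integers.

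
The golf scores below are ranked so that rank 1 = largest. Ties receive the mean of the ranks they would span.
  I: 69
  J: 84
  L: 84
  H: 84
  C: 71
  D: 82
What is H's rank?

Sorted (descending): 84, 84, 84, 82, 71, 69
The 3 values of 84 occupy positions 1–3 → average rank 2.
H has value 84 → rank 2.

2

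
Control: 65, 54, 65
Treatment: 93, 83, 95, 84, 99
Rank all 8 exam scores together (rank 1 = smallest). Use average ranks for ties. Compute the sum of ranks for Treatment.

30

Sorted (ascending): 54, 65, 65, 83, 84, 93, 95, 99
The 2 values of 65 occupy positions 2–3 → average rank (2+3)/2 = 2.5.
Treatment values → pooled ranks: 93→6, 83→4, 95→7, 84→5, 99→8
Rank sum = 6 + 4 + 7 + 5 + 8 = 30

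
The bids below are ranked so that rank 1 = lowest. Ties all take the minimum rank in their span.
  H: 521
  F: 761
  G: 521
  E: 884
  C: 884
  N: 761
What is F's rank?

3

Sorted (ascending): 521, 521, 761, 761, 884, 884
The 2 values of 521 occupy positions 1–2 → each gets rank 1.
The 2 values of 761 occupy positions 3–4 → each gets rank 3.
The 2 values of 884 occupy positions 5–6 → each gets rank 5.
F has value 761 → rank 3.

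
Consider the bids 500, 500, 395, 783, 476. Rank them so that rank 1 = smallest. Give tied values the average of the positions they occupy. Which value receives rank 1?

395

Sorted (ascending): 395, 476, 500, 500, 783
The 2 values of 500 occupy positions 3–4 → average rank (3+4)/2 = 3.5.
Rank 1 → value 395.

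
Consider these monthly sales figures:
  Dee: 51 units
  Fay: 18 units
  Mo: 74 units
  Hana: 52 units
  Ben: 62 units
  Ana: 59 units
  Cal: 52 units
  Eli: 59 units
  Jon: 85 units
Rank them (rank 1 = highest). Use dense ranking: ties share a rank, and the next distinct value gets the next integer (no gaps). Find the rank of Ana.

4

Sorted (descending): 85, 74, 62, 59, 59, 52, 52, 51, 18
The 2 values of 59 share dense rank 4.
The 2 values of 52 share dense rank 5.
Remaining distinct values take the next consecutive integers.
Ana has value 59 units → rank 4.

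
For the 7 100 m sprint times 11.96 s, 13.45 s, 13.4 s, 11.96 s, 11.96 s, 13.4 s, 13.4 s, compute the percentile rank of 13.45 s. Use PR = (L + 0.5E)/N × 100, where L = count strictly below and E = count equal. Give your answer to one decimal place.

N = 7.
Strictly below 13.45: 6. Equal to 13.45: 1.
PR = (6 + 0.5·1)/7 × 100 = 92.9

92.9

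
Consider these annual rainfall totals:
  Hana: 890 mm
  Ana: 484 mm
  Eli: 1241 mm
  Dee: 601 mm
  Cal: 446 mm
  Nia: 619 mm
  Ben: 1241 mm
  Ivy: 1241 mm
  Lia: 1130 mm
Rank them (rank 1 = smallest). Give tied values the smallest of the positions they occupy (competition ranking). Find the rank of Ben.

Sorted (ascending): 446, 484, 601, 619, 890, 1130, 1241, 1241, 1241
The 3 values of 1241 occupy positions 7–9 → each gets rank 7.
Ben has value 1241 mm → rank 7.

7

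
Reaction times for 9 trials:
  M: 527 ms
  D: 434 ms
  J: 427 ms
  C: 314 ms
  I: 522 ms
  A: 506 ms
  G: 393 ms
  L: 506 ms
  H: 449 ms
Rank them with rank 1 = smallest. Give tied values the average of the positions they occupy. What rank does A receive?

6.5

Sorted (ascending): 314, 393, 427, 434, 449, 506, 506, 522, 527
The 2 values of 506 occupy positions 6–7 → average rank (6+7)/2 = 6.5.
A has value 506 ms → rank 6.5.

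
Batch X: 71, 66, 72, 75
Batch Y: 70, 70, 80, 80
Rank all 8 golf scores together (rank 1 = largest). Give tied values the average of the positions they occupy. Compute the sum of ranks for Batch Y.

16

Sorted (descending): 80, 80, 75, 72, 71, 70, 70, 66
The 2 values of 80 occupy positions 1–2 → average rank (1+2)/2 = 1.5.
The 2 values of 70 occupy positions 6–7 → average rank (6+7)/2 = 6.5.
Batch Y values → pooled ranks: 70→6.5, 70→6.5, 80→1.5, 80→1.5
Rank sum = 6.5 + 6.5 + 1.5 + 1.5 = 16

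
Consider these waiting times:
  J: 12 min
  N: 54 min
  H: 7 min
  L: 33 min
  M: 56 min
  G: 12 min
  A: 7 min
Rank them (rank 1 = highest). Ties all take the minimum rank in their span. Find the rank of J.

Sorted (descending): 56, 54, 33, 12, 12, 7, 7
The 2 values of 12 occupy positions 4–5 → each gets rank 4.
The 2 values of 7 occupy positions 6–7 → each gets rank 6.
J has value 12 min → rank 4.

4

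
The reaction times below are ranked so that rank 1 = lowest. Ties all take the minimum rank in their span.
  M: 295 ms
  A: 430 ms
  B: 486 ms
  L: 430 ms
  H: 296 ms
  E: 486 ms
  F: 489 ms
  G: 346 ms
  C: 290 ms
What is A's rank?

5

Sorted (ascending): 290, 295, 296, 346, 430, 430, 486, 486, 489
The 2 values of 430 occupy positions 5–6 → each gets rank 5.
The 2 values of 486 occupy positions 7–8 → each gets rank 7.
A has value 430 ms → rank 5.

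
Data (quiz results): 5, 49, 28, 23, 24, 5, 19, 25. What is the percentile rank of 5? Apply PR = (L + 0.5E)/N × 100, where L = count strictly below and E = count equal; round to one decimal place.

12.5

N = 8.
Strictly below 5: 0. Equal to 5: 2.
PR = (0 + 0.5·2)/8 × 100 = 12.5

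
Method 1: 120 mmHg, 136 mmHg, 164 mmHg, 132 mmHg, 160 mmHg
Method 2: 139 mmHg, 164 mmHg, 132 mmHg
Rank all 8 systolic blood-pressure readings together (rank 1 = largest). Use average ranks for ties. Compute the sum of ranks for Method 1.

Sorted (descending): 164, 164, 160, 139, 136, 132, 132, 120
The 2 values of 164 occupy positions 1–2 → average rank (1+2)/2 = 1.5.
The 2 values of 132 occupy positions 6–7 → average rank (6+7)/2 = 6.5.
Method 1 values → pooled ranks: 120→8, 136→5, 164→1.5, 132→6.5, 160→3
Rank sum = 8 + 5 + 1.5 + 6.5 + 3 = 24

24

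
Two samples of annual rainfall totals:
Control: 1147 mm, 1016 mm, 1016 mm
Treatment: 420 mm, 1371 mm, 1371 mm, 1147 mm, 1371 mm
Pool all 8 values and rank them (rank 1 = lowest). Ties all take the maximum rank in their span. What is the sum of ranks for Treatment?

30

Sorted (ascending): 420, 1016, 1016, 1147, 1147, 1371, 1371, 1371
The 2 values of 1016 occupy positions 2–3 → each gets rank 3.
The 2 values of 1147 occupy positions 4–5 → each gets rank 5.
The 3 values of 1371 occupy positions 6–8 → each gets rank 8.
Treatment values → pooled ranks: 420→1, 1371→8, 1371→8, 1147→5, 1371→8
Rank sum = 1 + 8 + 8 + 5 + 8 = 30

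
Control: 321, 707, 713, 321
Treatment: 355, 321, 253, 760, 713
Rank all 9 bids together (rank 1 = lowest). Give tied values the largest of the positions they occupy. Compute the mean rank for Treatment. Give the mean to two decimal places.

5.40

Sorted (ascending): 253, 321, 321, 321, 355, 707, 713, 713, 760
The 3 values of 321 occupy positions 2–4 → each gets rank 4.
The 2 values of 713 occupy positions 7–8 → each gets rank 8.
Treatment values → pooled ranks: 355→5, 321→4, 253→1, 760→9, 713→8
Mean rank = (5 + 4 + 1 + 9 + 8) / 5 = 5.40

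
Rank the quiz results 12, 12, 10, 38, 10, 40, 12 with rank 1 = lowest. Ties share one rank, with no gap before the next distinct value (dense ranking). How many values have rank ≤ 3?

6

Sorted (ascending): 10, 10, 12, 12, 12, 38, 40
The 2 values of 10 share dense rank 1.
The 3 values of 12 share dense rank 2.
Remaining distinct values take the next consecutive integers.
Ranks ≤ 3: {1, 1, 2, 2, 2, 3} → 6 values.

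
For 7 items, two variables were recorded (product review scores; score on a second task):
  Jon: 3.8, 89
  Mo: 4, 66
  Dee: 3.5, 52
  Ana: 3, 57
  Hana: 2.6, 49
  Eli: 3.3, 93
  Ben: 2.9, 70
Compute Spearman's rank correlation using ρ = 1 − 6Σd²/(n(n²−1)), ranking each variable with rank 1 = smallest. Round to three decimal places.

0.357

Ranks of variable 1: 6, 7, 5, 3, 1, 4, 2
Ranks of variable 2: 6, 4, 2, 3, 1, 7, 5
d = r₁ − r₂: 0, 3, 3, 0, 0, -3, -3
d²: 0, 9, 9, 0, 0, 9, 9; Σd² = 36
ρ = 1 − 6·36/(7·48) = 1 − 216/336 = 0.357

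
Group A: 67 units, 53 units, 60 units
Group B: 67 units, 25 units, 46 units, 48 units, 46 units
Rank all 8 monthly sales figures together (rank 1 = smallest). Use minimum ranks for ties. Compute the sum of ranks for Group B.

16

Sorted (ascending): 25, 46, 46, 48, 53, 60, 67, 67
The 2 values of 46 occupy positions 2–3 → each gets rank 2.
The 2 values of 67 occupy positions 7–8 → each gets rank 7.
Group B values → pooled ranks: 67→7, 25→1, 46→2, 48→4, 46→2
Rank sum = 7 + 1 + 2 + 4 + 2 = 16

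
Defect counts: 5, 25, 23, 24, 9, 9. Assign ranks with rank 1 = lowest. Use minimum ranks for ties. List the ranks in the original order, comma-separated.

1, 6, 4, 5, 2, 2

Sorted (ascending): 5, 9, 9, 23, 24, 25
The 2 values of 9 occupy positions 2–3 → each gets rank 2.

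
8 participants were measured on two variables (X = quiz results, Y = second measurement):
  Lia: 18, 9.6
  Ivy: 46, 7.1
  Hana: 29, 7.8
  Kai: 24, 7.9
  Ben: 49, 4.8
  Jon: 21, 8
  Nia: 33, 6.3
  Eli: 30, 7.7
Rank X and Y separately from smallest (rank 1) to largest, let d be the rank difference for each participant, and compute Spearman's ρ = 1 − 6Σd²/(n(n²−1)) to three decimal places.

-0.976

Ranks of variable 1: 1, 7, 4, 3, 8, 2, 6, 5
Ranks of variable 2: 8, 3, 5, 6, 1, 7, 2, 4
d = r₁ − r₂: -7, 4, -1, -3, 7, -5, 4, 1
d²: 49, 16, 1, 9, 49, 25, 16, 1; Σd² = 166
ρ = 1 − 6·166/(8·63) = 1 − 996/504 = -0.976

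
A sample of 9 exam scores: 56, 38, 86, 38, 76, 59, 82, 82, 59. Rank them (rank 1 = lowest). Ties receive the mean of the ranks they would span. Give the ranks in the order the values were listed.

Sorted (ascending): 38, 38, 56, 59, 59, 76, 82, 82, 86
The 2 values of 38 occupy positions 1–2 → average rank (1+2)/2 = 1.5.
The 2 values of 59 occupy positions 4–5 → average rank (4+5)/2 = 4.5.
The 2 values of 82 occupy positions 7–8 → average rank (7+8)/2 = 7.5.

3, 1.5, 9, 1.5, 6, 4.5, 7.5, 7.5, 4.5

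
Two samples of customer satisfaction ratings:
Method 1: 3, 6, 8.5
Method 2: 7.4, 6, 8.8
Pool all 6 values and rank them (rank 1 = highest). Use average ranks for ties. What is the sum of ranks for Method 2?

8.5

Sorted (descending): 8.8, 8.5, 7.4, 6, 6, 3
The 2 values of 6 occupy positions 4–5 → average rank (4+5)/2 = 4.5.
Method 2 values → pooled ranks: 7.4→3, 6→4.5, 8.8→1
Rank sum = 3 + 4.5 + 1 = 8.5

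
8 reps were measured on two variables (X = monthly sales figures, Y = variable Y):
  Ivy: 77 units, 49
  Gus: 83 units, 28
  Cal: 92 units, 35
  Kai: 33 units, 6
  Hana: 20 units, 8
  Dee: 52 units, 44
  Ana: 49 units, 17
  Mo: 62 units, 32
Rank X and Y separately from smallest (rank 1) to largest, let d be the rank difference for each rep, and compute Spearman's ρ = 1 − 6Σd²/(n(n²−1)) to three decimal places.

0.667

Ranks of variable 1: 6, 7, 8, 2, 1, 4, 3, 5
Ranks of variable 2: 8, 4, 6, 1, 2, 7, 3, 5
d = r₁ − r₂: -2, 3, 2, 1, -1, -3, 0, 0
d²: 4, 9, 4, 1, 1, 9, 0, 0; Σd² = 28
ρ = 1 − 6·28/(8·63) = 1 − 168/504 = 0.667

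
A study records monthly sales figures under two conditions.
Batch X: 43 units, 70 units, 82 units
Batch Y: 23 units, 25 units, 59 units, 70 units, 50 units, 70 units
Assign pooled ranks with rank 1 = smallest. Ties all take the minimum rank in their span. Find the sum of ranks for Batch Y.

Sorted (ascending): 23, 25, 43, 50, 59, 70, 70, 70, 82
The 3 values of 70 occupy positions 6–8 → each gets rank 6.
Batch Y values → pooled ranks: 23→1, 25→2, 59→5, 70→6, 50→4, 70→6
Rank sum = 1 + 2 + 5 + 6 + 4 + 6 = 24

24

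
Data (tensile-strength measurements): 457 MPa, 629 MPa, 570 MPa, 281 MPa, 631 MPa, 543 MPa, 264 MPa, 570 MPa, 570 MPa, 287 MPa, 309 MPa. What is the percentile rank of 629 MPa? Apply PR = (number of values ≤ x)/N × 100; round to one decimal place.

N = 11.
Strictly below 629: 9. Equal to 629: 1.
PR = 10/11 × 100 = 90.9

90.9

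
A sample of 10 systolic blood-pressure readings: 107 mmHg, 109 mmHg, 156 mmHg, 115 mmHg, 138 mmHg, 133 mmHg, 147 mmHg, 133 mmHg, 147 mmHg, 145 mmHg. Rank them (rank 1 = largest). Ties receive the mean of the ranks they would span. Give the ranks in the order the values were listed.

10, 9, 1, 8, 5, 6.5, 2.5, 6.5, 2.5, 4

Sorted (descending): 156, 147, 147, 145, 138, 133, 133, 115, 109, 107
The 2 values of 147 occupy positions 2–3 → average rank (2+3)/2 = 2.5.
The 2 values of 133 occupy positions 6–7 → average rank (6+7)/2 = 6.5.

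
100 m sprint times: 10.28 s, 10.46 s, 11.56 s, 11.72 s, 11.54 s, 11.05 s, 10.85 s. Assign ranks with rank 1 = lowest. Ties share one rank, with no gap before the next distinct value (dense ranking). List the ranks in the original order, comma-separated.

1, 2, 6, 7, 5, 4, 3

Sorted (ascending): 10.28, 10.46, 10.85, 11.05, 11.54, 11.56, 11.72
No ties — each value takes its position as its rank.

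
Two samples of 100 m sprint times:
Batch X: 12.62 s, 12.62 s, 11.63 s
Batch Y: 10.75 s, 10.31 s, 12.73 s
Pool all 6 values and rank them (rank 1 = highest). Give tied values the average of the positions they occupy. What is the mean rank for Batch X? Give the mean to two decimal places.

3.00

Sorted (descending): 12.73, 12.62, 12.62, 11.63, 10.75, 10.31
The 2 values of 12.62 occupy positions 2–3 → average rank (2+3)/2 = 2.5.
Batch X values → pooled ranks: 12.62→2.5, 12.62→2.5, 11.63→4
Mean rank = (2.5 + 2.5 + 4) / 3 = 3.00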